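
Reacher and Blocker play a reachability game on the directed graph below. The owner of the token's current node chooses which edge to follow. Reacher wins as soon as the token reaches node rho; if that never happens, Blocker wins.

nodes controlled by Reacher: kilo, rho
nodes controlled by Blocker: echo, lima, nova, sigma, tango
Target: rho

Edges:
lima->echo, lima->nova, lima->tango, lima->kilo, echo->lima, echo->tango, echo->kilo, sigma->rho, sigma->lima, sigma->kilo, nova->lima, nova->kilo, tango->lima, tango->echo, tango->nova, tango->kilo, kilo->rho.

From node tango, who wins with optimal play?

Blocker

A0 = {rho}
A1: add {kilo} — kilo (Reacher) has kilo→rho.
A2 = A1; e.g. lima (Blocker) can still go to echo. Fixed point.
tango never enters the attractor, so Blocker can avoid the target forever.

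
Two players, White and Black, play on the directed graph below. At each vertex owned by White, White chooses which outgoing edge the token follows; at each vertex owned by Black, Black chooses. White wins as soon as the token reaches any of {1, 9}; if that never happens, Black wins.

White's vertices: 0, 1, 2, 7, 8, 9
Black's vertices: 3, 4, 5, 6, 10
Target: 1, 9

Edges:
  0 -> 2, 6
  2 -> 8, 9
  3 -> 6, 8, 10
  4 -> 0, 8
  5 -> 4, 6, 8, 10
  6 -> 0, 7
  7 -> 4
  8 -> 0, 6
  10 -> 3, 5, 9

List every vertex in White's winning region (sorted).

0, 1, 2, 4, 6, 7, 8, 9

A0 = {1, 9}
A1: add {2} — 2 (White) has 2→9.
A2: add {0} — 0 (White) has 0→2.
A3: add {8} — 8 (White) has 8→0.
A4: add {4} — 4 (Black): all of {0, 8} already in.
A5: add {7} — 7 (White) has 7→4.
A6: add {6} — 6 (Black): all of {0, 7} already in.
A7 = A6; e.g. 3 (Black) can still go to 10. Fixed point.
White's winning region = {0, 1, 2, 4, 6, 7, 8, 9}.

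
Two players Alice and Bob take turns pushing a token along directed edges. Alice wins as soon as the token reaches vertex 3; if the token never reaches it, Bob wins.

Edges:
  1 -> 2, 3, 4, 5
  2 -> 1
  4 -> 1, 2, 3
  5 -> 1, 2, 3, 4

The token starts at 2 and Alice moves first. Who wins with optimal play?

Bob

Track states (vertex, player-to-move).
A0 = {(3,Alice), (3,Bob)}
A1: add {(1,Alice), (4,Alice), (5,Alice)}.
A2: add {(2,Bob)}.
A3 = A2; e.g. (1,Bob) stays out. (2,Alice) never enters ⇒ Bob avoids the target.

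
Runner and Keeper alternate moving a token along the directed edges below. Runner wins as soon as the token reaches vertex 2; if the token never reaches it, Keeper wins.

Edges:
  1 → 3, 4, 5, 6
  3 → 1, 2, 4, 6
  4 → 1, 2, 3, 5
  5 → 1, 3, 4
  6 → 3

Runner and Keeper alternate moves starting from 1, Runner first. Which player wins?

Track states (vertex, player-to-move).
A0 = {(2,Runner), (2,Keeper)}
A1: add {(3,Runner), (4,Runner)}.
A2: add {(6,Keeper)}.
A3: add {(1,Runner)}.
(1,Runner) ∈ A3 ⇒ Runner forces the target.

Runner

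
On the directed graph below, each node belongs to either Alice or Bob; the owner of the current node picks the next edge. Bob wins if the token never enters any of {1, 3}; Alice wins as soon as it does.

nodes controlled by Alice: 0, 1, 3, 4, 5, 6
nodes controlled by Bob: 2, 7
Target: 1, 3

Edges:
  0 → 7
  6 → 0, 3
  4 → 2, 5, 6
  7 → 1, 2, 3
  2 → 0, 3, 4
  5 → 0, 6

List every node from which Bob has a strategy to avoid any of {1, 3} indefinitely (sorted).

0, 2, 7

A0 = {1, 3}
A1: add {6} — 6 (Alice) has 6→3.
A2: add {4, 5} — 4 (Alice) has 4→6; 5 (Alice) has 5→6.
A3 = A2; e.g. 0 (Alice) has no edge into A2. Fixed point.
Alice's attractor = {1, 3, 4, 5, 6}; Bob avoids the target exactly from the complement.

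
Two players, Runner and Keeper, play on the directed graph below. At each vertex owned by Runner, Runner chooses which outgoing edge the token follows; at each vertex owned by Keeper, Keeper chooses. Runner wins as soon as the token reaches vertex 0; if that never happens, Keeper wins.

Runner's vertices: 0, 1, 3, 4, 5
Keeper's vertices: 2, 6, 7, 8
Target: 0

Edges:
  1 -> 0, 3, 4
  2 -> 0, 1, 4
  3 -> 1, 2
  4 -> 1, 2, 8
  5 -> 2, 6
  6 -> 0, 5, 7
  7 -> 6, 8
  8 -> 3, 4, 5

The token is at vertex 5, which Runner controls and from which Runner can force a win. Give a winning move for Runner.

A0 = {0}
A1: add {1} — 1 (Runner) has 1→0.
A2: add {3, 4} — 3 (Runner) has 3→1; 4 (Runner) has 4→1.
A3: add {2} — 2 (Keeper): all of {0, 1, 4} already in.
A4: add {5} — 5 (Runner) has 5→2.
A5: add {8} — 8 (Keeper): all of {3, 4, 5} already in.
A6 = A5; e.g. 6 (Keeper) can still go to 7. Fixed point.
From 5, successor 2 is in the attractor (rank 3); the other successor 6 is not.

2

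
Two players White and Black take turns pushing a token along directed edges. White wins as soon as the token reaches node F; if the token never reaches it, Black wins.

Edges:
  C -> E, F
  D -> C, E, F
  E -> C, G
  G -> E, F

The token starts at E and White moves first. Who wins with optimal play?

Black

Track states (vertex, player-to-move).
A0 = {(F,White), (F,Black)}
A1: add {(C,White), (D,White), (G,White)}.
A2: add {(E,Black)}.
A3 = A2; e.g. (C,Black) stays out. (E,White) never enters ⇒ Black avoids the target.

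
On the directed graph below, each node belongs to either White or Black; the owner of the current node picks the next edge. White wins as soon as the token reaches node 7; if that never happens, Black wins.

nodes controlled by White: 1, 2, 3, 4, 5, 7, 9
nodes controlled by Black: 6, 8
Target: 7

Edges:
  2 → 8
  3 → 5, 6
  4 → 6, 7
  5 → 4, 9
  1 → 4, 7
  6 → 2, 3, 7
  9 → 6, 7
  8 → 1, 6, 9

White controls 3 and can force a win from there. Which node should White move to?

5

A0 = {7}
A1: add {1, 4, 9} — 1 (White) has 1→7; 4 (White) has 4→7; 9 (White) has 9→7.
A2: add {5} — 5 (White) has 5→4.
A3: add {3} — 3 (White) has 3→5.
A4 = A3; e.g. 2 (White) has no edge into A3. Fixed point.
From 3, successor 5 is in the attractor (rank 2); the other successor 6 is not.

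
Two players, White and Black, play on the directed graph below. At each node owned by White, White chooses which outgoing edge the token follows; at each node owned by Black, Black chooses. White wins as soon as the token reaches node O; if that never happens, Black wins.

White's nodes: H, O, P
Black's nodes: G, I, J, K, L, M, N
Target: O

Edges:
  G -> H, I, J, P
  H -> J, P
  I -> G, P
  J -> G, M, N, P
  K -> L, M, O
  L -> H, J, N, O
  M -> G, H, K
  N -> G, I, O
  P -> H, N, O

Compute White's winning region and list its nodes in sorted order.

H, O, P

A0 = {O}
A1: add {P} — P (White) has P→O.
A2: add {H} — H (White) has H→P.
A3 = A2; e.g. G (Black) can still go to I. Fixed point.
White's winning region = {H, O, P}.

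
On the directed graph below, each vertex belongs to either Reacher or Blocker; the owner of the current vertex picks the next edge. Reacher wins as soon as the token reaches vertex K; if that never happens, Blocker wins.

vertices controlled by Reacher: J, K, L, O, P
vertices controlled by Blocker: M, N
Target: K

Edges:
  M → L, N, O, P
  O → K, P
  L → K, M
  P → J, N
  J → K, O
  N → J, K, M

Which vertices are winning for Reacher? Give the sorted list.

J, K, L, O, P

A0 = {K}
A1: add {J, L, O} — J (Reacher) has J→K; L (Reacher) has L→K; O (Reacher) has O→K.
A2: add {P} — P (Reacher) has P→J.
A3 = A2; e.g. M (Blocker) can still go to N. Fixed point.
Reacher's winning region = {J, K, L, O, P}.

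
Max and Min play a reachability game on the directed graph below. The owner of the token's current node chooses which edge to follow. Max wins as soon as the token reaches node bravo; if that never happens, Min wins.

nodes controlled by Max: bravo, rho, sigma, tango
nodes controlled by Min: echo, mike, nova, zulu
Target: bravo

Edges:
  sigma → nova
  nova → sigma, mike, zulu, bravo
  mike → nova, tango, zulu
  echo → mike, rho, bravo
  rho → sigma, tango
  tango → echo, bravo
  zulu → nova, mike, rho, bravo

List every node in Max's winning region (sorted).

A0 = {bravo}
A1: add {tango} — tango (Max) has tango→bravo.
A2: add {rho} — rho (Max) has rho→tango.
A3 = A2; e.g. sigma (Max) has no edge into A2. Fixed point.
Max's winning region = {bravo, rho, tango}.

bravo, rho, tango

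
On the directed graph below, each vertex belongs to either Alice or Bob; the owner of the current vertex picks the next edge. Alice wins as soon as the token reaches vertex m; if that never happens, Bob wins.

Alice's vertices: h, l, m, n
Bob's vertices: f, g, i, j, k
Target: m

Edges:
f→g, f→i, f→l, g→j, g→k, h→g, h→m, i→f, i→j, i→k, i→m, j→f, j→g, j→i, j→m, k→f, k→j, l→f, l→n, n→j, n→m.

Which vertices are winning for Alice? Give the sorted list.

h, l, m, n

A0 = {m}
A1: add {h, n} — h (Alice) has h→m; n (Alice) has n→m.
A2: add {l} — l (Alice) has l→n.
A3 = A2; e.g. f (Bob) can still go to g. Fixed point.
Alice's winning region = {h, l, m, n}.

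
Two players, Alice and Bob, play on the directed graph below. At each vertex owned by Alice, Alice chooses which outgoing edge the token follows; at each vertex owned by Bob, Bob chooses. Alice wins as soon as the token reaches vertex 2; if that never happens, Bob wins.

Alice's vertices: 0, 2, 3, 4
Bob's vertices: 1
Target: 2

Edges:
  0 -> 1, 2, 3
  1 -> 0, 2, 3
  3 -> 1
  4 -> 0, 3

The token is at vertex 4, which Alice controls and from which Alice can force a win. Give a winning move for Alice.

A0 = {2}
A1: add {0} — 0 (Alice) has 0→2.
A2: add {4} — 4 (Alice) has 4→0.
A3 = A2; e.g. 1 (Bob) can still go to 3. Fixed point.
From 4, successor 0 is in the attractor (rank 1); the other successor 3 is not.

0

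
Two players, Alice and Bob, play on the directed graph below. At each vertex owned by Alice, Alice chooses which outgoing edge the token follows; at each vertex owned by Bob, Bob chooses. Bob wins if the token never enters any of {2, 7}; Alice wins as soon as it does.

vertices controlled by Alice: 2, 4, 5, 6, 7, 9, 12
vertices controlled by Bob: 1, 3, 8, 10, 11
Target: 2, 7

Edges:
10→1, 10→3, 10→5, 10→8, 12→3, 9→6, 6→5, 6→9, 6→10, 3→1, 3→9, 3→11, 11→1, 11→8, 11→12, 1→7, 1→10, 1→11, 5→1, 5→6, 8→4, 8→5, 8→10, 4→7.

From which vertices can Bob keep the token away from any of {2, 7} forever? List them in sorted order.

A0 = {2, 7}
A1: add {4} — 4 (Alice) has 4→7.
A2 = A1; e.g. 1 (Bob) can still go to 10. Fixed point.
Alice's attractor = {2, 4, 7}; Bob avoids the target exactly from the complement.

1, 3, 5, 6, 8, 9, 10, 11, 12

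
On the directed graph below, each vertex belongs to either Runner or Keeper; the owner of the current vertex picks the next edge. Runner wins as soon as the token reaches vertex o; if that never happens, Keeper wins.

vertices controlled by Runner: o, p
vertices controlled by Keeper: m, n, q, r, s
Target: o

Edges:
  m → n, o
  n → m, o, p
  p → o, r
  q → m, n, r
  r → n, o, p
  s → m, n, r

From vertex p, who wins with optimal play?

A0 = {o}
A1: add {p} — p (Runner) has p→o.
A2 = A1; e.g. m (Keeper) can still go to n. Fixed point.
p ∈ A1, so Runner can force the target.

Runner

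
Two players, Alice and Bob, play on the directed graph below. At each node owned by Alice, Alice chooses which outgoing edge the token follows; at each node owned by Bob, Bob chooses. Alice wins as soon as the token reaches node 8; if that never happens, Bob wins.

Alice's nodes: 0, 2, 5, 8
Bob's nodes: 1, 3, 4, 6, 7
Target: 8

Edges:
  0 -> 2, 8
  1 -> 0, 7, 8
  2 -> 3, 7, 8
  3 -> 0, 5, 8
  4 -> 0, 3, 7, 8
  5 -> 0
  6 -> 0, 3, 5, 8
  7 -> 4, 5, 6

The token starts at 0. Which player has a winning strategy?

Alice

A0 = {8}
A1: add {0, 2} — 0 (Alice) has 0→8; 2 (Alice) has 2→8.
0 ∈ A1, so Alice can force the target.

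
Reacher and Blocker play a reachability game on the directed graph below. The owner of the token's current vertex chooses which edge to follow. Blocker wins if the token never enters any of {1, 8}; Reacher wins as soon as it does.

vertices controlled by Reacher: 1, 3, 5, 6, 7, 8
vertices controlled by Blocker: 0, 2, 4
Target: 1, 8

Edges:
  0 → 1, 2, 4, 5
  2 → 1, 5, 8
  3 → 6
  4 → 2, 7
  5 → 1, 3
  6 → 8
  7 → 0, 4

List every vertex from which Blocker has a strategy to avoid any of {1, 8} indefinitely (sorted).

A0 = {1, 8}
A1: add {5, 6} — 5 (Reacher) has 5→1; 6 (Reacher) has 6→8.
A2: add {2, 3} — 2 (Blocker): all of {1, 5, 8} already in; 3 (Reacher) has 3→6.
A3 = A2; e.g. 0 (Blocker) can still go to 4. Fixed point.
Reacher's attractor = {1, 2, 3, 5, 6, 8}; Blocker avoids the target exactly from the complement.

0, 4, 7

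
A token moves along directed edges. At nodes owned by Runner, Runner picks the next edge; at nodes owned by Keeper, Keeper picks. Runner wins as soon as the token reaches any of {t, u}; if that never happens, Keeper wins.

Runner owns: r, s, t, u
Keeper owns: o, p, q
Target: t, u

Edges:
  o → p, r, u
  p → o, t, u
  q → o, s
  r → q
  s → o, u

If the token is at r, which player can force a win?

Keeper

A0 = {t, u}
A1: add {s} — s (Runner) has s→u.
A2 = A1; e.g. o (Keeper) can still go to p. Fixed point.
r never enters the attractor, so Keeper can avoid the target forever.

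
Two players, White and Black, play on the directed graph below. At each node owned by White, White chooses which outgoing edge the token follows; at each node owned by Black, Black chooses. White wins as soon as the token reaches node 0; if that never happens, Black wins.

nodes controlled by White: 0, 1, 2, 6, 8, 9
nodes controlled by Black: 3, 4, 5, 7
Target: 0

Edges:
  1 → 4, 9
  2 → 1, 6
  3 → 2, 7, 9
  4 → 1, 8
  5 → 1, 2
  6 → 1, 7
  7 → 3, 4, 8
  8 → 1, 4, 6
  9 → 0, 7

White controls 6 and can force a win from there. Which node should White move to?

1

A0 = {0}
A1: add {9} — 9 (White) has 9→0.
A2: add {1} — 1 (White) has 1→9.
A3: add {2, 6, 8} — 2 (White) has 2→1; 6 (White) has 6→1; 8 (White) has 8→1.
A4: add {4, 5} — 4 (Black): all of {1, 8} already in; 5 (Black): all of {1, 2} already in.
A5 = A4; e.g. 3 (Black) can still go to 7. Fixed point.
From 6, successor 1 is in the attractor (rank 2); the other successor 7 is not.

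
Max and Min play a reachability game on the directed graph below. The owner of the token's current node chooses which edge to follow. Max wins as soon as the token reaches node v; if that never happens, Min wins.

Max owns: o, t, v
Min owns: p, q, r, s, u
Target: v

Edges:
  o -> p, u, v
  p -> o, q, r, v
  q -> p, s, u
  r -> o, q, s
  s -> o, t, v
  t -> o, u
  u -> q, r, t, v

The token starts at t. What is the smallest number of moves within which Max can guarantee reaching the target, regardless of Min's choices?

2

A0 = {v}
A1: add {o} — o (Max) has o→v.
A2: add {t} — t (Max) has t→o.
t enters the attractor at level 2, so Max can force the target in 2 moves from there.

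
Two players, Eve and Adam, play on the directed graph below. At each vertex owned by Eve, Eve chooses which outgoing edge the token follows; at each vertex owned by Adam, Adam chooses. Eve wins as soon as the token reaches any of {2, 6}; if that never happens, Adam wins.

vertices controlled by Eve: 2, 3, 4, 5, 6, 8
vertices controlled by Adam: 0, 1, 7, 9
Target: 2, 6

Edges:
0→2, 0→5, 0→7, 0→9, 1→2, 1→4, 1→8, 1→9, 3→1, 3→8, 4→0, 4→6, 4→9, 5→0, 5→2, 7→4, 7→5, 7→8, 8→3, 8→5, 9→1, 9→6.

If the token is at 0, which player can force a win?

Adam

A0 = {2, 6}
A1: add {4, 5} — 4 (Eve) has 4→6; 5 (Eve) has 5→2.
A2: add {8} — 8 (Eve) has 8→5.
A3: add {3, 7} — 3 (Eve) has 3→8; 7 (Adam): all of {4, 5, 8} already in.
A4 = A3; e.g. 0 (Adam) can still go to 9. Fixed point.
0 never enters the attractor, so Adam can avoid the target forever.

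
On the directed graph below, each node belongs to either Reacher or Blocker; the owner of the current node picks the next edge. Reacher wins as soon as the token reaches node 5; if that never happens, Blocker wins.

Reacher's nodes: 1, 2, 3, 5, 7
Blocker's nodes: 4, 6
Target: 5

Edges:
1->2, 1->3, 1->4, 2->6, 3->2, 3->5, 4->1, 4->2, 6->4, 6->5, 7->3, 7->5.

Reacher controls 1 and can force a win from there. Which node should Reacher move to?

A0 = {5}
A1: add {3, 7} — 3 (Reacher) has 3→5; 7 (Reacher) has 7→5.
A2: add {1} — 1 (Reacher) has 1→3.
A3 = A2; e.g. 2 (Reacher) has no edge into A2. Fixed point.
From 1, successor 3 is in the attractor (rank 1); the other successors 2, 4 are not.

3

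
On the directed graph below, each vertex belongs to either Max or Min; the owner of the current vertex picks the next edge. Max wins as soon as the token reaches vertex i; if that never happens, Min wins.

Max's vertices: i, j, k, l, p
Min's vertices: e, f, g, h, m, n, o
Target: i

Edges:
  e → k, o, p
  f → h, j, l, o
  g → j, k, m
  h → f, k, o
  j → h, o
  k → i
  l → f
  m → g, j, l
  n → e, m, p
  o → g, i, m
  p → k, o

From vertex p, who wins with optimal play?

Max

A0 = {i}
A1: add {k} — k (Max) has k→i.
A2: add {p} — p (Max) has p→k.
A3 = A2; e.g. e (Min) can still go to o. Fixed point.
p ∈ A2, so Max can force the target.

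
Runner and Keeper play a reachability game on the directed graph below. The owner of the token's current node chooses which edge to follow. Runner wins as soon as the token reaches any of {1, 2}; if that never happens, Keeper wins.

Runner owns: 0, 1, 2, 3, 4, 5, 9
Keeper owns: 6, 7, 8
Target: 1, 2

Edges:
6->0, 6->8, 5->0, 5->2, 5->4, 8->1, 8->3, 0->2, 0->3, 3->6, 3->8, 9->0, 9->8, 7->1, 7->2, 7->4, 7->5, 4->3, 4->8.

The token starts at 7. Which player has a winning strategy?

A0 = {1, 2}
A1: add {0, 5} — 0 (Runner) has 0→2; 5 (Runner) has 5→2.
A2: add {9} — 9 (Runner) has 9→0.
A3 = A2; e.g. 3 (Runner) has no edge into A2. Fixed point.
7 never enters the attractor, so Keeper can avoid the target forever.

Keeper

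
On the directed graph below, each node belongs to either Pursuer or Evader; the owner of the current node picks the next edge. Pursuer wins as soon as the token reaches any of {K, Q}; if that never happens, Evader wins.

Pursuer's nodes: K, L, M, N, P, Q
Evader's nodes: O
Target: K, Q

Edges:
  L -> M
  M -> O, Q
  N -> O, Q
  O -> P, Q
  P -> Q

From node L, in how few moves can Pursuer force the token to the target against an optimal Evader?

A0 = {K, Q}
A1: add {M, N, P} — M (Pursuer) has M→Q; N (Pursuer) has N→Q; P (Pursuer) has P→Q.
A2: add {L, O} — L (Pursuer) has L→M; O (Evader): all of {P, Q} already in.
A2 = all vertices. Fixed point.
L enters the attractor at level 2, so Pursuer can force the target in 2 moves from there.

2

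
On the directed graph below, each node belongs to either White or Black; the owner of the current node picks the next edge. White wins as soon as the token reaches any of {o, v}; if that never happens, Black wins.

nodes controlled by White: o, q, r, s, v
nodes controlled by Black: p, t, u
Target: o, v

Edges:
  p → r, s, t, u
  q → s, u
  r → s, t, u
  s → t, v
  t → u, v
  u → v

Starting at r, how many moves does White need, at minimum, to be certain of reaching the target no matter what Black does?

A0 = {o, v}
A1: add {s, u} — s (White) has s→v; u (Black): all of {v} already in.
A2: add {q, r, t} — q (White) has q→s; r (White) has r→s; t (Black): all of {u, v} already in.
r enters the attractor at level 2, so White can force the target in 2 moves from there.

2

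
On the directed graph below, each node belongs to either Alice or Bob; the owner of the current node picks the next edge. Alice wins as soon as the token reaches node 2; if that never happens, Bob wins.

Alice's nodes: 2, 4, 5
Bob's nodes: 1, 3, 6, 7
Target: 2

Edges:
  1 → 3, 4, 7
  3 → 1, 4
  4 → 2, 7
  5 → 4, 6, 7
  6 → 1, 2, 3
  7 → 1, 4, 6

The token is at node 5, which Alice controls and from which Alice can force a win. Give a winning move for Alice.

4

A0 = {2}
A1: add {4} — 4 (Alice) has 4→2.
A2: add {5} — 5 (Alice) has 5→4.
A3 = A2; e.g. 1 (Bob) can still go to 3. Fixed point.
From 5, successor 4 is in the attractor (rank 1); the other successors 6, 7 are not.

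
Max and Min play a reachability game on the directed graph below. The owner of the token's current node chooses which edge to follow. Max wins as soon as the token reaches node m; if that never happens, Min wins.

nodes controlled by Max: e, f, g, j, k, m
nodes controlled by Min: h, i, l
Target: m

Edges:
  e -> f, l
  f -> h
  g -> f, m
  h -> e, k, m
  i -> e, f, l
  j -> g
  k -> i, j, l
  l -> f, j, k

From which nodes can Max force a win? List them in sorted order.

A0 = {m}
A1: add {g} — g (Max) has g→m.
A2: add {j} — j (Max) has j→g.
A3: add {k} — k (Max) has k→j.
A4 = A3; e.g. e (Max) has no edge into A3. Fixed point.
Max's winning region = {g, j, k, m}.

g, j, k, m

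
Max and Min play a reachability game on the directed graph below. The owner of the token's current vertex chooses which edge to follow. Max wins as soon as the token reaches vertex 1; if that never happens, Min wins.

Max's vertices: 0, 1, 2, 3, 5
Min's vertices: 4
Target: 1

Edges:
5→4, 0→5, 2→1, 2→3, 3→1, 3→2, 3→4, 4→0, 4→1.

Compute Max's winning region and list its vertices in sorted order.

A0 = {1}
A1: add {2, 3} — 2 (Max) has 2→1; 3 (Max) has 3→1.
A2 = A1; e.g. 0 (Max) has no edge into A1. Fixed point.
Max's winning region = {1, 2, 3}.

1, 2, 3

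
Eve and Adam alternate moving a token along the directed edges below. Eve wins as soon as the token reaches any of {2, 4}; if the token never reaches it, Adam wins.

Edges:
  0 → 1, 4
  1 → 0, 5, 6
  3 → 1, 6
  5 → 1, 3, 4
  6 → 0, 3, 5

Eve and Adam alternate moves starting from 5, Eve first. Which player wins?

Eve

Track states (vertex, player-to-move).
A0 = {(2,Eve), (2,Adam), (4,Eve), (4,Adam)}
A1: add {(0,Eve), (5,Eve)}.
(5,Eve) ∈ A1 ⇒ Eve forces the target.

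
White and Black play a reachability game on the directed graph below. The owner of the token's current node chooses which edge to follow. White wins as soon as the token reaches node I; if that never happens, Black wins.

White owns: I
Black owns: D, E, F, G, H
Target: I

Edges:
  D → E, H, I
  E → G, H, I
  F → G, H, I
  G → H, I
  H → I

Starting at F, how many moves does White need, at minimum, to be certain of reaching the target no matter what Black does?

A0 = {I}
A1: add {H} — H (Black): all of {I} already in.
A2: add {G} — G (Black): all of {H, I} already in.
A3: add {E, F} — E (Black): all of {G, H, I} already in; F (Black): all of {G, H, I} already in.
F enters the attractor at level 3, so White can force the target in 3 moves from there.

3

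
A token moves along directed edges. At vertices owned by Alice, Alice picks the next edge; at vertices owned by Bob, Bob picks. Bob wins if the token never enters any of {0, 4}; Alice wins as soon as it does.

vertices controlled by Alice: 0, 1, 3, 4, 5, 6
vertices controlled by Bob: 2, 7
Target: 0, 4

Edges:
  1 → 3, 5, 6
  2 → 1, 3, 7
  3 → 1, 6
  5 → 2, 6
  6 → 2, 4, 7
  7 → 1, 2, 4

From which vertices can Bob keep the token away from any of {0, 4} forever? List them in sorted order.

A0 = {0, 4}
A1: add {6} — 6 (Alice) has 6→4.
A2: add {1, 3, 5} — 1 (Alice) has 1→6; 3 (Alice) has 3→6; 5 (Alice) has 5→6.
A3 = A2; e.g. 2 (Bob) can still go to 7. Fixed point.
Alice's attractor = {0, 1, 3, 4, 5, 6}; Bob avoids the target exactly from the complement.

2, 7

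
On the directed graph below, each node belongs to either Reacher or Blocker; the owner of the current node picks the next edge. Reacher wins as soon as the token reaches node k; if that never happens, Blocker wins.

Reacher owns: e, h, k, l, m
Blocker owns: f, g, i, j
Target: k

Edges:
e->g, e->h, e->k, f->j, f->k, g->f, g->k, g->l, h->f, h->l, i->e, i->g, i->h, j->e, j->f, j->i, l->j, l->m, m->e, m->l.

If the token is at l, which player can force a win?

Reacher

A0 = {k}
A1: add {e} — e (Reacher) has e→k.
A2: add {m} — m (Reacher) has m→e.
A3: add {l} — l (Reacher) has l→m.
l ∈ A3, so Reacher can force the target.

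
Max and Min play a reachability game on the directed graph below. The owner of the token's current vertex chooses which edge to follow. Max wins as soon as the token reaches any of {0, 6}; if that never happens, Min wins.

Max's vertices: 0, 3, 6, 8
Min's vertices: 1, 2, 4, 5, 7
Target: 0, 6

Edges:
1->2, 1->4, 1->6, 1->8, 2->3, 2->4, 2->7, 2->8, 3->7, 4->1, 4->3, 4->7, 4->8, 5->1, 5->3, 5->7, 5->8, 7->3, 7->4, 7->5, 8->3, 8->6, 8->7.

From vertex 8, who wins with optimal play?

A0 = {0, 6}
A1: add {8} — 8 (Max) has 8→6.
A2 = A1; e.g. 1 (Min) can still go to 2. Fixed point.
8 ∈ A1, so Max can force the target.

Max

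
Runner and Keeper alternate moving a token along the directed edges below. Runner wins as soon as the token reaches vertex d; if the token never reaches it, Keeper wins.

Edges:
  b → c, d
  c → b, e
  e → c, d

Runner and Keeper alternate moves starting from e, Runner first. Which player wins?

Track states (vertex, player-to-move).
A0 = {(d,Runner), (d,Keeper)}
A1: add {(b,Runner), (e,Runner)}.
(e,Runner) ∈ A1 ⇒ Runner forces the target.

Runner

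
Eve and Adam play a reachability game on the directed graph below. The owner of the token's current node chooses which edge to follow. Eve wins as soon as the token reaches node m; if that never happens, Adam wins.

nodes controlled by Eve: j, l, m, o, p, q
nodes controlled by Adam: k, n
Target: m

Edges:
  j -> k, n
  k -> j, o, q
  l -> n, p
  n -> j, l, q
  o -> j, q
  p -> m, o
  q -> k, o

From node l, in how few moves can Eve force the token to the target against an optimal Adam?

2

A0 = {m}
A1: add {p} — p (Eve) has p→m.
A2: add {l} — l (Eve) has l→p.
A3 = A2; e.g. j (Eve) has no edge into A2. Fixed point.
l enters the attractor at level 2, so Eve can force the target in 2 moves from there.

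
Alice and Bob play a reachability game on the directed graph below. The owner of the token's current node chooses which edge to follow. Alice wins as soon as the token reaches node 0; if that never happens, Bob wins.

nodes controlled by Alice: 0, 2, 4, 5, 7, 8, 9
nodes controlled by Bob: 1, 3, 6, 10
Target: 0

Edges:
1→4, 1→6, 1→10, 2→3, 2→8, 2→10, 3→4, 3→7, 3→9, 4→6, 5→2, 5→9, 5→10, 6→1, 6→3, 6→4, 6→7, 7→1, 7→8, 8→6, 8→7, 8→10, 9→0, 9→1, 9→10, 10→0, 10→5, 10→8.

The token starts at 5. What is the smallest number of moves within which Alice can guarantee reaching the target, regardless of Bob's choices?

A0 = {0}
A1: add {9} — 9 (Alice) has 9→0.
A2: add {5} — 5 (Alice) has 5→9.
A3 = A2; e.g. 1 (Bob) can still go to 4. Fixed point.
5 enters the attractor at level 2, so Alice can force the target in 2 moves from there.

2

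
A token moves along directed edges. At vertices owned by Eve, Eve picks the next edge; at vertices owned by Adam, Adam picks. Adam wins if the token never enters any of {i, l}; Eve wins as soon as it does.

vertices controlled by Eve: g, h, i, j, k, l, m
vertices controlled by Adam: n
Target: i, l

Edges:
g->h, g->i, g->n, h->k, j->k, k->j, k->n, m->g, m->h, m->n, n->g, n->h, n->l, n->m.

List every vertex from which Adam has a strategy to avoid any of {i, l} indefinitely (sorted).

A0 = {i, l}
A1: add {g} — g (Eve) has g→i.
A2: add {m} — m (Eve) has m→g.
A3 = A2; e.g. h (Eve) has no edge into A2. Fixed point.
Eve's attractor = {g, i, l, m}; Adam avoids the target exactly from the complement.

h, j, k, n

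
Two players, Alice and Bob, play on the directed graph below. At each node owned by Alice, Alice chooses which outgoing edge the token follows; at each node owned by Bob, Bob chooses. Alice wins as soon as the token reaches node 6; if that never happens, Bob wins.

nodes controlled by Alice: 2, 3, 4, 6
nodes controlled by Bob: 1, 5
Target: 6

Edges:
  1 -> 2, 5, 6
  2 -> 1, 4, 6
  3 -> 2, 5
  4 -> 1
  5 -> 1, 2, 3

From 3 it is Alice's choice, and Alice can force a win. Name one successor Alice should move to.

A0 = {6}
A1: add {2} — 2 (Alice) has 2→6.
A2: add {3} — 3 (Alice) has 3→2.
A3 = A2; e.g. 1 (Bob) can still go to 5. Fixed point.
From 3, successor 2 is in the attractor (rank 1); the other successor 5 is not.

2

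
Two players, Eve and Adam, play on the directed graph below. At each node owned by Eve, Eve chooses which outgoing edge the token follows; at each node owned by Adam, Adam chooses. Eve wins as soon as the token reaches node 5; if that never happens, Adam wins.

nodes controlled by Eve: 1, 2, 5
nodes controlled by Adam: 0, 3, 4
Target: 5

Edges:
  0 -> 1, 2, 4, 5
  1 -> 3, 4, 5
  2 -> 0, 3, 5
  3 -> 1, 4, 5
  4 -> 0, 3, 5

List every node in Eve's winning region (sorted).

1, 2, 5

A0 = {5}
A1: add {1, 2} — 1 (Eve) has 1→5; 2 (Eve) has 2→5.
A2 = A1; e.g. 0 (Adam) can still go to 4. Fixed point.
Eve's winning region = {1, 2, 5}.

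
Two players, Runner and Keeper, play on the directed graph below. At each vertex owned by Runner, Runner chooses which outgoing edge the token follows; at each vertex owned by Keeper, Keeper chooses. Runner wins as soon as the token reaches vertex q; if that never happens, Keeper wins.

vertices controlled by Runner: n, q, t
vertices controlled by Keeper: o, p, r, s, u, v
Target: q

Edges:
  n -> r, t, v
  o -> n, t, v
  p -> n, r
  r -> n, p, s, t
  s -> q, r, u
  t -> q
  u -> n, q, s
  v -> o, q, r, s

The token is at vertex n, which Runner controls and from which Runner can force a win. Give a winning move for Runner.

t

A0 = {q}
A1: add {t} — t (Runner) has t→q.
A2: add {n} — n (Runner) has n→t.
A3 = A2; e.g. o (Keeper) can still go to v. Fixed point.
From n, successor t is in the attractor (rank 1); the other successors r, v are not.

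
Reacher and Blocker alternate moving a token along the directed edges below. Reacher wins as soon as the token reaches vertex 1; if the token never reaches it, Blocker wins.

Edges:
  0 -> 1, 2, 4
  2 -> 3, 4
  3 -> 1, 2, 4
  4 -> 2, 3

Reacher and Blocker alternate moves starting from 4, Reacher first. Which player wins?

Blocker

Track states (vertex, player-to-move).
A0 = {(1,Reacher), (1,Blocker)}
A1: add {(0,Reacher), (3,Reacher)}.
A2 = A1; e.g. (0,Blocker) stays out. (4,Reacher) never enters ⇒ Blocker avoids the target.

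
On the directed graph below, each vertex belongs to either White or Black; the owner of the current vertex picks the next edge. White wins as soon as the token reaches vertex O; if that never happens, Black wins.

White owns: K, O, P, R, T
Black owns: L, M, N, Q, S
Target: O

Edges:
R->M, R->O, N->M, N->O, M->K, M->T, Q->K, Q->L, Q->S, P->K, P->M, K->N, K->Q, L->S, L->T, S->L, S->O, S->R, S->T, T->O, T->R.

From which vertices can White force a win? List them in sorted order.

O, R, T

A0 = {O}
A1: add {R, T} — R (White) has R→O; T (White) has T→O.
A2 = A1; e.g. K (White) has no edge into A1. Fixed point.
White's winning region = {O, R, T}.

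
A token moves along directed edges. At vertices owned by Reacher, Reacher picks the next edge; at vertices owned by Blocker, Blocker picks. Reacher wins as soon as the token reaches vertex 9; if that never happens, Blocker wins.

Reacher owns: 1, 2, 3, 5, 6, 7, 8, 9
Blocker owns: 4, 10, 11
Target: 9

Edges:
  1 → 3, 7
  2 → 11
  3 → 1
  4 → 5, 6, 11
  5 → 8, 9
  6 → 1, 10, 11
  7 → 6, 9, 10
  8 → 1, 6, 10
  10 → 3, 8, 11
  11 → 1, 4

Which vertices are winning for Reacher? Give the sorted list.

1, 3, 5, 6, 7, 8, 9

A0 = {9}
A1: add {5, 7} — 5 (Reacher) has 5→9; 7 (Reacher) has 7→9.
A2: add {1} — 1 (Reacher) has 1→7.
A3: add {3, 6, 8} — 3 (Reacher) has 3→1; 6 (Reacher) has 6→1; 8 (Reacher) has 8→1.
A4 = A3; e.g. 2 (Reacher) has no edge into A3. Fixed point.
Reacher's winning region = {1, 3, 5, 6, 7, 8, 9}.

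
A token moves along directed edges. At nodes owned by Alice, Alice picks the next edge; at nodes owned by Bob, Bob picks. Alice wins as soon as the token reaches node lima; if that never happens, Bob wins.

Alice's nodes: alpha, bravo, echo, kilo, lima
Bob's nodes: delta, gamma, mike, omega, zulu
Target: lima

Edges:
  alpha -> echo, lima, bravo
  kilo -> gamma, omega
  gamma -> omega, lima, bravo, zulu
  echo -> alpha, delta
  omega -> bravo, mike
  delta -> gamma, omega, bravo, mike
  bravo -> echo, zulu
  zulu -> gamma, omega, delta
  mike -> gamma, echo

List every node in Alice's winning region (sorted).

alpha, bravo, echo, lima

A0 = {lima}
A1: add {alpha} — alpha (Alice) has alpha→lima.
A2: add {echo} — echo (Alice) has echo→alpha.
A3: add {bravo} — bravo (Alice) has bravo→echo.
A4 = A3; e.g. kilo (Alice) has no edge into A3. Fixed point.
Alice's winning region = {alpha, bravo, echo, lima}.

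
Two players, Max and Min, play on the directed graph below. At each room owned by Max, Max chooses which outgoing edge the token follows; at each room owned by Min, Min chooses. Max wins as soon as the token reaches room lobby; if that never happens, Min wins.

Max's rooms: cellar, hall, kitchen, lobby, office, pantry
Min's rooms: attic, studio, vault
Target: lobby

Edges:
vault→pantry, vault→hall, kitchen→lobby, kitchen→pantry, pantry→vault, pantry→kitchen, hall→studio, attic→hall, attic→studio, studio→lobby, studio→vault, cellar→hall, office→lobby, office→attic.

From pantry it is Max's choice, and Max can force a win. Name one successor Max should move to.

A0 = {lobby}
A1: add {kitchen, office} — kitchen (Max) has kitchen→lobby; office (Max) has office→lobby.
A2: add {pantry} — pantry (Max) has pantry→kitchen.
A3 = A2; e.g. vault (Min) can still go to hall. Fixed point.
From pantry, successor kitchen is in the attractor (rank 1); the other successor vault is not.

kitchen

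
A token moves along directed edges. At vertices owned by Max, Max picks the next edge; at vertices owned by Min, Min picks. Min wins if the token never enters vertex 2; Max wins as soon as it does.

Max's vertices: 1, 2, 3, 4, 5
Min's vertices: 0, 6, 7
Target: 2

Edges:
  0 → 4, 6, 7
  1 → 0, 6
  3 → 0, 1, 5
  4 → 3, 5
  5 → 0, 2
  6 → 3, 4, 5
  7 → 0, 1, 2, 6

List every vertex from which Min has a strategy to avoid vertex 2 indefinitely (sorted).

0, 7

A0 = {2}
A1: add {5} — 5 (Max) has 5→2.
A2: add {3, 4} — 3 (Max) has 3→5; 4 (Max) has 4→5.
A3: add {6} — 6 (Min): all of {3, 4, 5} already in.
A4: add {1} — 1 (Max) has 1→6.
A5 = A4; e.g. 0 (Min) can still go to 7. Fixed point.
Max's attractor = {1, 2, 3, 4, 5, 6}; Min avoids the target exactly from the complement.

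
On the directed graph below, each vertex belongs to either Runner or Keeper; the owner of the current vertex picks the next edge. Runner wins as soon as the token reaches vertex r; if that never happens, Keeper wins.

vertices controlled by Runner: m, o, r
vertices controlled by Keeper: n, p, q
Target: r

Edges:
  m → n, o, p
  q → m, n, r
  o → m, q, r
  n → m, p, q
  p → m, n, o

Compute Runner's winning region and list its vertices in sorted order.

A0 = {r}
A1: add {o} — o (Runner) has o→r.
A2: add {m} — m (Runner) has m→o.
A3 = A2; e.g. n (Keeper) can still go to p. Fixed point.
Runner's winning region = {m, o, r}.

m, o, r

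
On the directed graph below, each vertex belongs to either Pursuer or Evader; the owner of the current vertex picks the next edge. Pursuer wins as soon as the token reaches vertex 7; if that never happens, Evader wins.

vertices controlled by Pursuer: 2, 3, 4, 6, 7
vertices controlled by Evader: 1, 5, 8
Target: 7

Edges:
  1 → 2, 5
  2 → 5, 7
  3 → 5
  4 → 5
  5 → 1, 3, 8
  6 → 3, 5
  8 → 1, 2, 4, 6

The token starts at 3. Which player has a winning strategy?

Evader

A0 = {7}
A1: add {2} — 2 (Pursuer) has 2→7.
A2 = A1; e.g. 1 (Evader) can still go to 5. Fixed point.
3 never enters the attractor, so Evader can avoid the target forever.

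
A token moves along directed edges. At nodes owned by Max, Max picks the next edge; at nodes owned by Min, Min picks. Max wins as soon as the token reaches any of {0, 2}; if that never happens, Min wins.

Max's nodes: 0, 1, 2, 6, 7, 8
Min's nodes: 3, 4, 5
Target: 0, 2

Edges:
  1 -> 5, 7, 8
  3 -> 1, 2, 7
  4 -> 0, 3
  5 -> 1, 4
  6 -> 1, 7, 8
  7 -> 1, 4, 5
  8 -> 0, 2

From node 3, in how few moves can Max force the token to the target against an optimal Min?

4

A0 = {0, 2}
A1: add {8} — 8 (Max) has 8→0.
A2: add {1, 6} — 1 (Max) has 1→8; 6 (Max) has 6→8.
A3: add {7} — 7 (Max) has 7→1.
A4: add {3} — 3 (Min): all of {1, 2, 7} already in.
3 enters the attractor at level 4, so Max can force the target in 4 moves from there.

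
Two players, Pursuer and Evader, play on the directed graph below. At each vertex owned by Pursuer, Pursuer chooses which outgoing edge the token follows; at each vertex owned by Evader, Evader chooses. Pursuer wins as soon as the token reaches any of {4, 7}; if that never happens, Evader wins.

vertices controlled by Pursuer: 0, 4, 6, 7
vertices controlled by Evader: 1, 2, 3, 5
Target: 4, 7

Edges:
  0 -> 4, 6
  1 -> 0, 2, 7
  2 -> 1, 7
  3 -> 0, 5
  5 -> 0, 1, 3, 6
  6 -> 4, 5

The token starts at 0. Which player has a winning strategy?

A0 = {4, 7}
A1: add {0, 6} — 0 (Pursuer) has 0→4; 6 (Pursuer) has 6→4.
A2 = A1; e.g. 1 (Evader) can still go to 2. Fixed point.
0 ∈ A1, so Pursuer can force the target.

Pursuer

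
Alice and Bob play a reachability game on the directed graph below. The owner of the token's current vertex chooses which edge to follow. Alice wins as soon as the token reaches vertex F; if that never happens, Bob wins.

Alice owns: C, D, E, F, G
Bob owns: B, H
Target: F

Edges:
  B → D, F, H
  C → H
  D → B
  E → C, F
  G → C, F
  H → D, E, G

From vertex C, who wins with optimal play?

Bob

A0 = {F}
A1: add {E, G} — E (Alice) has E→F; G (Alice) has G→F.
A2 = A1; e.g. B (Bob) can still go to D. Fixed point.
C never enters the attractor, so Bob can avoid the target forever.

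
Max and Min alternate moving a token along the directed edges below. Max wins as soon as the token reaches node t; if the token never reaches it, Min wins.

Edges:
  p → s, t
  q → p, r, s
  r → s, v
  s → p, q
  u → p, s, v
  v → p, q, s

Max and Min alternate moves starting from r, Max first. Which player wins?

Min

Track states (vertex, player-to-move).
A0 = {(t,Max), (t,Min)}
A1: add {(p,Max)}.
A2 = A1; e.g. (p,Min) stays out. (r,Max) never enters ⇒ Min avoids the target.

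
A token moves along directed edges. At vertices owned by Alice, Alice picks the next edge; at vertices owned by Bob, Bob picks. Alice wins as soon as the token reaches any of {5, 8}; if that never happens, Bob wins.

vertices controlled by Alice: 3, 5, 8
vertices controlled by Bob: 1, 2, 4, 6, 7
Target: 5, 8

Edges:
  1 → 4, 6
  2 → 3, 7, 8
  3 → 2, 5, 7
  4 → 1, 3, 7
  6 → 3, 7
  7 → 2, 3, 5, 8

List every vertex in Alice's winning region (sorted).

3, 5, 8

A0 = {5, 8}
A1: add {3} — 3 (Alice) has 3→5.
A2 = A1; e.g. 1 (Bob) can still go to 4. Fixed point.
Alice's winning region = {3, 5, 8}.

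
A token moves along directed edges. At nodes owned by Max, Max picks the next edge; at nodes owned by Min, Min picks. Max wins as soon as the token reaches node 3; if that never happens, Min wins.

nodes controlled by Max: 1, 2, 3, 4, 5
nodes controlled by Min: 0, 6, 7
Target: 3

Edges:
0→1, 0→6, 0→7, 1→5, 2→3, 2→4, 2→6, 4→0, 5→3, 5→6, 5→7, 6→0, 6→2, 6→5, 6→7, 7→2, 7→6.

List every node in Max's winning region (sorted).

A0 = {3}
A1: add {2, 5} — 2 (Max) has 2→3; 5 (Max) has 5→3.
A2: add {1} — 1 (Max) has 1→5.
A3 = A2; e.g. 0 (Min) can still go to 6. Fixed point.
Max's winning region = {1, 2, 3, 5}.

1, 2, 3, 5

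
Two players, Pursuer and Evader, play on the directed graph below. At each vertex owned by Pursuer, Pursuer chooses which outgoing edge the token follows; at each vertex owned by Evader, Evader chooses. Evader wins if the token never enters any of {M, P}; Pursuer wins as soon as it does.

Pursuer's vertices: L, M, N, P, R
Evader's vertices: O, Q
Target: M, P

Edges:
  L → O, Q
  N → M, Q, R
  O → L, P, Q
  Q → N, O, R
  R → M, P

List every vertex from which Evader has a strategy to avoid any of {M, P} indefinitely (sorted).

A0 = {M, P}
A1: add {N, R} — N (Pursuer) has N→M; R (Pursuer) has R→M.
A2 = A1; e.g. L (Pursuer) has no edge into A1. Fixed point.
Pursuer's attractor = {M, N, P, R}; Evader avoids the target exactly from the complement.

L, O, Q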